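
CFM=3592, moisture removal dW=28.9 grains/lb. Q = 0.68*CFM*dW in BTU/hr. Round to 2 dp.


Q = 0.68 * 3592 * 28.9 = 70589.98 BTU/hr

70589.98 BTU/hr


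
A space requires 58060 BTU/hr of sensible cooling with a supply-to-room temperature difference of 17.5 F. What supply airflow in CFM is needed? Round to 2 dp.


CFM = 58060 / (1.08 * 17.5) = 3071.96

3071.96 CFM


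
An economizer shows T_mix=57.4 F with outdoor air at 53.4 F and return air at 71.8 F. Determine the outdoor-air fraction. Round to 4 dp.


frac = (57.4 - 71.8) / (53.4 - 71.8) = 0.7826

0.7826


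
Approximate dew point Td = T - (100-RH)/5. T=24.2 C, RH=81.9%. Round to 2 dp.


Td = 24.2 - (100-81.9)/5 = 20.58 C

20.58 C


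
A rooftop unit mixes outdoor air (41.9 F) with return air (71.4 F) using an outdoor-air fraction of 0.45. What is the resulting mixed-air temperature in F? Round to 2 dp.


T_mix = 0.45*41.9 + 0.55*71.4 = 58.13 F

58.13 F


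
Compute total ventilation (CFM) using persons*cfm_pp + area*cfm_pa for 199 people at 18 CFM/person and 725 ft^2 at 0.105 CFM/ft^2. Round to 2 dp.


Total = 199*18 + 725*0.105 = 3658.13 CFM

3658.13 CFM


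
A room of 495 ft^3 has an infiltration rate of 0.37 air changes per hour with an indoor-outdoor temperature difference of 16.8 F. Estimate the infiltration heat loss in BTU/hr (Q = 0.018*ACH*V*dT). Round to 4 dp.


Q = 0.018 * 0.37 * 495 * 16.8 = 55.3846 BTU/hr

55.3846 BTU/hr


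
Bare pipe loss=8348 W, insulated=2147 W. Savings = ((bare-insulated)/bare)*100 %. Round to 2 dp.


Savings = ((8348-2147)/8348)*100 = 74.28 %

74.28 %


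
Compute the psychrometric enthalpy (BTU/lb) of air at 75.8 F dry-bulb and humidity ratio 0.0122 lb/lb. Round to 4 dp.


h = 0.24*75.8 + 0.0122*(1061+0.444*75.8) = 31.5468 BTU/lb

31.5468 BTU/lb


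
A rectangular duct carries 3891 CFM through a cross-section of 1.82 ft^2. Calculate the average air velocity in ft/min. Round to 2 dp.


V = 3891 / 1.82 = 2137.91 ft/min

2137.91 ft/min


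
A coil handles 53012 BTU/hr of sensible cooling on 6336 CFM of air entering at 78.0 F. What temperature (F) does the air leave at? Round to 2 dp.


dT = 53012/(1.08*6336) = 7.7470
T_leave = 78.0 - 7.7470 = 70.25 F

70.25 F


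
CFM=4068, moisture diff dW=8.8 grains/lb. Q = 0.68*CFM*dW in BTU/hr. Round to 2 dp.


Q = 0.68 * 4068 * 8.8 = 24342.91 BTU/hr

24342.91 BTU/hr


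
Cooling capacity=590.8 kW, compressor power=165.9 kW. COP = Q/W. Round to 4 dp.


COP = 590.8 / 165.9 = 3.5612

3.5612


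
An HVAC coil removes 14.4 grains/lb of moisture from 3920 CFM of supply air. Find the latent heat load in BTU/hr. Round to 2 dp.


Q = 0.68 * 3920 * 14.4 = 38384.64 BTU/hr

38384.64 BTU/hr


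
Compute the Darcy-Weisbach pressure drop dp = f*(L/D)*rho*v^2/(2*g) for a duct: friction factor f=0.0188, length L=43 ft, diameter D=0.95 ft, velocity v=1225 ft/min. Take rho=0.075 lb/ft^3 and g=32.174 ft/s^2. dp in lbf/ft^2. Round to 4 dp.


v_fps = 1225/60 = 20.4167 ft/s
dp = 0.0188*(43/0.95)*0.075*20.4167^2/(2*32.174) = 0.4134 lbf/ft^2

0.4134 lbf/ft^2


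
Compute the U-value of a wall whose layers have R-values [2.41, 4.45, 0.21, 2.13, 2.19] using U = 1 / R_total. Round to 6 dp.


R_total = 2.41 + 4.45 + 0.21 + 2.13 + 2.19 = 11.39
U = 1/11.39 = 0.087796

0.087796


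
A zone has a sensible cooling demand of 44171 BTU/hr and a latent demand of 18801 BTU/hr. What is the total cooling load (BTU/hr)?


Qt = 44171 + 18801 = 62972 BTU/hr

62972 BTU/hr


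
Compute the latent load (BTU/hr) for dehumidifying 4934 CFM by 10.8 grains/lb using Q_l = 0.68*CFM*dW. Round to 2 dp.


Q = 0.68 * 4934 * 10.8 = 36235.30 BTU/hr

36235.30 BTU/hr


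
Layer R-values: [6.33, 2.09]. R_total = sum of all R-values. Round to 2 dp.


R_total = 6.33 + 2.09 = 8.42

8.42


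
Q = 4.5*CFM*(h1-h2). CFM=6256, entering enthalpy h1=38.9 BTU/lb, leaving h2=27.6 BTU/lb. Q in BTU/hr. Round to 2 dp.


Q = 4.5 * 6256 * (38.9 - 27.6) = 318117.60 BTU/hr

318117.60 BTU/hr


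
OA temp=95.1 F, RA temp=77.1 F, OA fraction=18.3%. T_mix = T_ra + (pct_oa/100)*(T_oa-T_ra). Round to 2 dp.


T_mix = 77.1 + (18.3/100)*(95.1-77.1) = 80.39 F

80.39 F


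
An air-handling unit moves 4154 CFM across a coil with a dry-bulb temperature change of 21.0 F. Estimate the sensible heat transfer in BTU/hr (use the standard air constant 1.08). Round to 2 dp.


Q = 1.08 * 4154 * 21.0 = 94212.72 BTU/hr

94212.72 BTU/hr


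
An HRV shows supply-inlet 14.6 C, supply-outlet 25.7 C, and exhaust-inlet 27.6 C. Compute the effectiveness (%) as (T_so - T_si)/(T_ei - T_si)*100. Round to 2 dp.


eff = (25.7-14.6)/(27.6-14.6)*100 = 85.38 %

85.38 %


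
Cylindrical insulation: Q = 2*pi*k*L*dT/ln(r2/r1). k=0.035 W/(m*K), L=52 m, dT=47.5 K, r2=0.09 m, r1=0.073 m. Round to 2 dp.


Q = 2*pi*0.035*52*47.5/ln(0.09/0.073) = 2594.61 W

2594.61 W


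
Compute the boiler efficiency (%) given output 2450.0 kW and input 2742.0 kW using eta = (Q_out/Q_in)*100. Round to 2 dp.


eta = (2450.0/2742.0)*100 = 89.35 %

89.35 %


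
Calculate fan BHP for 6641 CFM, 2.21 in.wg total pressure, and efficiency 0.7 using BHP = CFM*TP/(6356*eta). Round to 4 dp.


BHP = 6641 * 2.21 / (6356 * 0.7) = 3.2987 hp

3.2987 hp


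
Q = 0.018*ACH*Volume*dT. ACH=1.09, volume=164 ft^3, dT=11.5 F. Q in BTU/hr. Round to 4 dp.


Q = 0.018 * 1.09 * 164 * 11.5 = 37.0033 BTU/hr

37.0033 BTU/hr


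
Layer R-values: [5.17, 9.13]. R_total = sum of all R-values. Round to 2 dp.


R_total = 5.17 + 9.13 = 14.30

14.30


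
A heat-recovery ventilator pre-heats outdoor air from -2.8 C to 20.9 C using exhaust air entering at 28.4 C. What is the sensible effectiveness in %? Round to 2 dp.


eff = (20.9-(-2.8))/(28.4-(-2.8))*100 = 75.96 %

75.96 %


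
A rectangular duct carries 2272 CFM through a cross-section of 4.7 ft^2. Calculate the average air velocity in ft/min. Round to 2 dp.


V = 2272 / 4.7 = 483.40 ft/min

483.40 ft/min


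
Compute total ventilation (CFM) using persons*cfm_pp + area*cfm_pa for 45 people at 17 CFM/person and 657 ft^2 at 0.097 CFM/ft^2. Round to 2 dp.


Total = 45*17 + 657*0.097 = 828.73 CFM

828.73 CFM


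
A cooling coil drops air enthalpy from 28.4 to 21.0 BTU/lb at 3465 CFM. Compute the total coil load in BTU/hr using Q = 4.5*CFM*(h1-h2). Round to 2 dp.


Q = 4.5 * 3465 * (28.4 - 21.0) = 115384.50 BTU/hr

115384.50 BTU/hr


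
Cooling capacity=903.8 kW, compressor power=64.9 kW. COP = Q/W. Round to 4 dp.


COP = 903.8 / 64.9 = 13.9260

13.9260


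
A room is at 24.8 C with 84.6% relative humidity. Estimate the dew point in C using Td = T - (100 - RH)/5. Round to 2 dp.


Td = 24.8 - (100-84.6)/5 = 21.72 C

21.72 C


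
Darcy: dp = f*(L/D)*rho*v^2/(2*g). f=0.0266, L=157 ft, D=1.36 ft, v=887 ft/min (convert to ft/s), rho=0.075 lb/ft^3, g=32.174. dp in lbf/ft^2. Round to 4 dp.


v_fps = 887/60 = 14.7833 ft/s
dp = 0.0266*(157/1.36)*0.075*14.7833^2/(2*32.174) = 0.7822 lbf/ft^2

0.7822 lbf/ft^2


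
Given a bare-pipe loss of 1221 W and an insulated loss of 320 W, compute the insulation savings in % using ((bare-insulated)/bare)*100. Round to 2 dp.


Savings = ((1221-320)/1221)*100 = 73.79 %

73.79 %


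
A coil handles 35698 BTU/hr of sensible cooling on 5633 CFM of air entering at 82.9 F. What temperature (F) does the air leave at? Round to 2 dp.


dT = 35698/(1.08*5633) = 5.8679
T_leave = 82.9 - 5.8679 = 77.03 F

77.03 F


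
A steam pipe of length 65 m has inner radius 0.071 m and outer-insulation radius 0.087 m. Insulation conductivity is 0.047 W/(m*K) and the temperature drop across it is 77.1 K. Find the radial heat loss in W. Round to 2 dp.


Q = 2*pi*0.047*65*77.1/ln(0.087/0.071) = 7282.18 W

7282.18 W


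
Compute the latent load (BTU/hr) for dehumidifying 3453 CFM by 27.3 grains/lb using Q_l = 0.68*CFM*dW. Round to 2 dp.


Q = 0.68 * 3453 * 27.3 = 64101.49 BTU/hr

64101.49 BTU/hr


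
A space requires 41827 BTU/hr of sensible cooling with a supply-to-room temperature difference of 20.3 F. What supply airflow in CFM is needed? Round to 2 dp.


CFM = 41827 / (1.08 * 20.3) = 1907.82

1907.82 CFM


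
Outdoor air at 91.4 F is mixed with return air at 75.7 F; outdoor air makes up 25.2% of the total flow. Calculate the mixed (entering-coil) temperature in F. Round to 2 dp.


T_mix = 75.7 + (25.2/100)*(91.4-75.7) = 79.66 F

79.66 F


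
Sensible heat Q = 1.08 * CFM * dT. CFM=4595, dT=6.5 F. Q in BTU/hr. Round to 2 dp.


Q = 1.08 * 4595 * 6.5 = 32256.90 BTU/hr

32256.90 BTU/hr


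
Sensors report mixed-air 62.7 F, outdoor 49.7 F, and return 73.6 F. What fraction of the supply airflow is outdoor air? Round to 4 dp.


frac = (62.7 - 73.6) / (49.7 - 73.6) = 0.4561

0.4561


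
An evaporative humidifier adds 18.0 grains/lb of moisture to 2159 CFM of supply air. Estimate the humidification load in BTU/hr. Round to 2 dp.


Q = 0.68 * 2159 * 18.0 = 26426.16 BTU/hr

26426.16 BTU/hr


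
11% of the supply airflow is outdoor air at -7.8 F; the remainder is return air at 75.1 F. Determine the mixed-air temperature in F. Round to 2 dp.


T_mix = 0.11*(-7.8) + 0.89*75.1 = 65.98 F

65.98 F


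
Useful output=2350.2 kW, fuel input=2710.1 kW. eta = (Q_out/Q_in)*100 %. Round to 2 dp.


eta = (2350.2/2710.1)*100 = 86.72 %

86.72 %


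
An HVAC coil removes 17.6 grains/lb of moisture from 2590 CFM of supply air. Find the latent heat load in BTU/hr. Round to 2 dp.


Q = 0.68 * 2590 * 17.6 = 30997.12 BTU/hr

30997.12 BTU/hr


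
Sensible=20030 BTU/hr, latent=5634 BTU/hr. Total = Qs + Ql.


Qt = 20030 + 5634 = 25664 BTU/hr

25664 BTU/hr


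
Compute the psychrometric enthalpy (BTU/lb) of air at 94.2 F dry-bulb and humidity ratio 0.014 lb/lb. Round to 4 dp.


h = 0.24*94.2 + 0.014*(1061+0.444*94.2) = 38.0475 BTU/lb

38.0475 BTU/lb


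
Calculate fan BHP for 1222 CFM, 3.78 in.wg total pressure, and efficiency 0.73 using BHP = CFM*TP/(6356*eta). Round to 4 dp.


BHP = 1222 * 3.78 / (6356 * 0.73) = 0.9955 hp

0.9955 hp


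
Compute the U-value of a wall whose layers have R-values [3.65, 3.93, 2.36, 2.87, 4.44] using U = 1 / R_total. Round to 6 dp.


R_total = 3.65 + 3.93 + 2.36 + 2.87 + 4.44 = 17.25
U = 1/17.25 = 0.057971

0.057971


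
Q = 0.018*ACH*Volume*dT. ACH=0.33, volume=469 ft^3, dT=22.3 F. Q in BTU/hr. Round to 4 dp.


Q = 0.018 * 0.33 * 469 * 22.3 = 62.1247 BTU/hr

62.1247 BTU/hr


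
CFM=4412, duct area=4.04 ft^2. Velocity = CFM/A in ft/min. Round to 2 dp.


V = 4412 / 4.04 = 1092.08 ft/min

1092.08 ft/min


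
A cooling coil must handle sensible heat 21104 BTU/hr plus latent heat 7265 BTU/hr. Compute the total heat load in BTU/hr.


Qt = 21104 + 7265 = 28369 BTU/hr

28369 BTU/hr


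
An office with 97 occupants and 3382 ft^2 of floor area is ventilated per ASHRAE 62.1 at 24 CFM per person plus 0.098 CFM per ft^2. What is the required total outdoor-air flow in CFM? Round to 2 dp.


Total = 97*24 + 3382*0.098 = 2659.44 CFM

2659.44 CFM


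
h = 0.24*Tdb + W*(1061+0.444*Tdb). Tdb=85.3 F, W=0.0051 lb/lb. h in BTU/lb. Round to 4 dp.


h = 0.24*85.3 + 0.0051*(1061+0.444*85.3) = 26.0763 BTU/lb

26.0763 BTU/lb


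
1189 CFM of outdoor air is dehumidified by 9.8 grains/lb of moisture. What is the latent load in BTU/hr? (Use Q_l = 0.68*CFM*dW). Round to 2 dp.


Q = 0.68 * 1189 * 9.8 = 7923.50 BTU/hr

7923.50 BTU/hr


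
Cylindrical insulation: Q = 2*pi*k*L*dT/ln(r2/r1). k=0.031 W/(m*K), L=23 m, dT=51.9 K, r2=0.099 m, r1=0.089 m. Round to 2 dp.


Q = 2*pi*0.031*23*51.9/ln(0.099/0.089) = 2183.51 W

2183.51 W


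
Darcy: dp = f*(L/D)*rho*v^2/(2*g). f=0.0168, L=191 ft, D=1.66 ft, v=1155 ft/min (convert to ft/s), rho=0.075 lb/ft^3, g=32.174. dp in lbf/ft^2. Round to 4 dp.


v_fps = 1155/60 = 19.25 ft/s
dp = 0.0168*(191/1.66)*0.075*19.25^2/(2*32.174) = 0.8349 lbf/ft^2

0.8349 lbf/ft^2


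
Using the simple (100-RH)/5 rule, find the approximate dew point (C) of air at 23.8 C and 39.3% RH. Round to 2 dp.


Td = 23.8 - (100-39.3)/5 = 11.66 C

11.66 C


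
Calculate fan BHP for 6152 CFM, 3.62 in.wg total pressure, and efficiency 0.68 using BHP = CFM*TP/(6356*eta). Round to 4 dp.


BHP = 6152 * 3.62 / (6356 * 0.68) = 5.1527 hp

5.1527 hp


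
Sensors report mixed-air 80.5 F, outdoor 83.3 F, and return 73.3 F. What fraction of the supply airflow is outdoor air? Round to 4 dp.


frac = (80.5 - 73.3) / (83.3 - 73.3) = 0.7200

0.7200


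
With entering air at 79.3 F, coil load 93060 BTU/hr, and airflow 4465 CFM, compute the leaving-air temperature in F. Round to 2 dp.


dT = 93060/(1.08*4465) = 19.2982
T_leave = 79.3 - 19.2982 = 60.00 F

60.00 F


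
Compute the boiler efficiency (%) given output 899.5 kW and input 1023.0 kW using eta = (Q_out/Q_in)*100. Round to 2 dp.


eta = (899.5/1023.0)*100 = 87.93 %

87.93 %


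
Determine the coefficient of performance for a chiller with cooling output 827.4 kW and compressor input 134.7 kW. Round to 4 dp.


COP = 827.4 / 134.7 = 6.1425

6.1425


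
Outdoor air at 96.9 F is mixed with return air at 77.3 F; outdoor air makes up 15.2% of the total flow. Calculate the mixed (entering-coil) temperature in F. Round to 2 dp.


T_mix = 77.3 + (15.2/100)*(96.9-77.3) = 80.28 F

80.28 F


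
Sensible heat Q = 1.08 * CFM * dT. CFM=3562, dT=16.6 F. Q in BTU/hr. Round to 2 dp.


Q = 1.08 * 3562 * 16.6 = 63859.54 BTU/hr

63859.54 BTU/hr


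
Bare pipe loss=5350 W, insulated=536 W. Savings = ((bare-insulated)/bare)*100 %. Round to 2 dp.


Savings = ((5350-536)/5350)*100 = 89.98 %

89.98 %


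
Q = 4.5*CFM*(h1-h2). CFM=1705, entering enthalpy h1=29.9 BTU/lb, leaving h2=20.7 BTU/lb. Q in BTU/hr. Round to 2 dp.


Q = 4.5 * 1705 * (29.9 - 20.7) = 70587.00 BTU/hr

70587.00 BTU/hr


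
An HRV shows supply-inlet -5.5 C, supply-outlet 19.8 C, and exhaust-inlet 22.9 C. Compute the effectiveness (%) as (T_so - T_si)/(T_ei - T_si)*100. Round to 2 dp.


eff = (19.8-(-5.5))/(22.9-(-5.5))*100 = 89.08 %

89.08 %


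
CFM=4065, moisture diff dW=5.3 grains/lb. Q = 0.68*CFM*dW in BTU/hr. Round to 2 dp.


Q = 0.68 * 4065 * 5.3 = 14650.26 BTU/hr

14650.26 BTU/hr


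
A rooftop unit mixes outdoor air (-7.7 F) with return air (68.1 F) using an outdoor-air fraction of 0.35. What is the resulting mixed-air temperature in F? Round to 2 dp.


T_mix = 0.35*(-7.7) + 0.65*68.1 = 41.57 F

41.57 F


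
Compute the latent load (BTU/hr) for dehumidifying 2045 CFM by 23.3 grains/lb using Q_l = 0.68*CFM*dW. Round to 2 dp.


Q = 0.68 * 2045 * 23.3 = 32400.98 BTU/hr

32400.98 BTU/hr


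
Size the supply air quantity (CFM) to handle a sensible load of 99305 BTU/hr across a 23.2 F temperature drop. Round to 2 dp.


CFM = 99305 / (1.08 * 23.2) = 3963.32

3963.32 CFM


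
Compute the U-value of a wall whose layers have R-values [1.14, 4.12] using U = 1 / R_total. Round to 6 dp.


R_total = 1.14 + 4.12 = 5.26
U = 1/5.26 = 0.190114

0.190114


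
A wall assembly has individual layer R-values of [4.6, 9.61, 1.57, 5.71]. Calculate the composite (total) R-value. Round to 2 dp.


R_total = 4.6 + 9.61 + 1.57 + 5.71 = 21.49

21.49


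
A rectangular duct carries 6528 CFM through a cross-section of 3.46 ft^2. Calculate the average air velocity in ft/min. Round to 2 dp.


V = 6528 / 3.46 = 1886.71 ft/min

1886.71 ft/min


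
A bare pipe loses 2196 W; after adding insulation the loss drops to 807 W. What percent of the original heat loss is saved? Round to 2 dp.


Savings = ((2196-807)/2196)*100 = 63.25 %

63.25 %


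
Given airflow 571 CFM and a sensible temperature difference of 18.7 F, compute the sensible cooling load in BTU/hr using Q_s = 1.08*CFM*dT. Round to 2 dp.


Q = 1.08 * 571 * 18.7 = 11531.92 BTU/hr

11531.92 BTU/hr


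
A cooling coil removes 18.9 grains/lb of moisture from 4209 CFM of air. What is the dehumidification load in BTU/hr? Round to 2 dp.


Q = 0.68 * 4209 * 18.9 = 54094.07 BTU/hr

54094.07 BTU/hr


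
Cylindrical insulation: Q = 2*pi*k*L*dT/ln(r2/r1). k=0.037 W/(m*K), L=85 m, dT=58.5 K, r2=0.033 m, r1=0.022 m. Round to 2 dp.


Q = 2*pi*0.037*85*58.5/ln(0.033/0.022) = 2851.04 W

2851.04 W


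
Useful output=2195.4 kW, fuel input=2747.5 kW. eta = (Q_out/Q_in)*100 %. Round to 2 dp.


eta = (2195.4/2747.5)*100 = 79.91 %

79.91 %


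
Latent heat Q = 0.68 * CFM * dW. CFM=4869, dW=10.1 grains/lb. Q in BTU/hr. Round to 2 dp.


Q = 0.68 * 4869 * 10.1 = 33440.29 BTU/hr

33440.29 BTU/hr


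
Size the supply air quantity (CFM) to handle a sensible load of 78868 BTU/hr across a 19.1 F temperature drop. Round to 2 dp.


CFM = 78868 / (1.08 * 19.1) = 3823.35

3823.35 CFM


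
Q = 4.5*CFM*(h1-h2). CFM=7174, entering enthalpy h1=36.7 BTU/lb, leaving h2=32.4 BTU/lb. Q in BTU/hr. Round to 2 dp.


Q = 4.5 * 7174 * (36.7 - 32.4) = 138816.90 BTU/hr

138816.90 BTU/hr


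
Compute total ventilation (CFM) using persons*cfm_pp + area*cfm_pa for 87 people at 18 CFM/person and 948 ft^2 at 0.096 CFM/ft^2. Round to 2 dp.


Total = 87*18 + 948*0.096 = 1657.01 CFM

1657.01 CFM


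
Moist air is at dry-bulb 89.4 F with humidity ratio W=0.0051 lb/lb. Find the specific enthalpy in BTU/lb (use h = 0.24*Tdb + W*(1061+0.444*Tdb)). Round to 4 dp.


h = 0.24*89.4 + 0.0051*(1061+0.444*89.4) = 27.0695 BTU/lb

27.0695 BTU/lb


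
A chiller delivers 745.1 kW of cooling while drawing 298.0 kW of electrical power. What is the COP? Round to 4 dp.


COP = 745.1 / 298.0 = 2.5003

2.5003


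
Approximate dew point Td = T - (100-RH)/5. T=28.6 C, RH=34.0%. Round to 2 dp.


Td = 28.6 - (100-34.0)/5 = 15.40 C

15.40 C


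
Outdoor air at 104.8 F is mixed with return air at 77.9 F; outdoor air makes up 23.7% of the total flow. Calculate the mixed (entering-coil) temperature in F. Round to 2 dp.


T_mix = 77.9 + (23.7/100)*(104.8-77.9) = 84.28 F

84.28 F


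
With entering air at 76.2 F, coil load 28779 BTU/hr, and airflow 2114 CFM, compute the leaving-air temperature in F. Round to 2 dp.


dT = 28779/(1.08*2114) = 12.6051
T_leave = 76.2 - 12.6051 = 63.59 F

63.59 F


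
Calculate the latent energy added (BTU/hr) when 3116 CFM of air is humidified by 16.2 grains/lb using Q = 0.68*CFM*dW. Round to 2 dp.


Q = 0.68 * 3116 * 16.2 = 34325.86 BTU/hr

34325.86 BTU/hr


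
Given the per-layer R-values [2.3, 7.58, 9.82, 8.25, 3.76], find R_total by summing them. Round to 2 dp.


R_total = 2.3 + 7.58 + 9.82 + 8.25 + 3.76 = 31.71

31.71


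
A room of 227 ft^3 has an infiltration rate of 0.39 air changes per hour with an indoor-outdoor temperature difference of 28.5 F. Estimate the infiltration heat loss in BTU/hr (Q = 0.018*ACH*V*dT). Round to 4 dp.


Q = 0.018 * 0.39 * 227 * 28.5 = 45.4159 BTU/hr

45.4159 BTU/hr


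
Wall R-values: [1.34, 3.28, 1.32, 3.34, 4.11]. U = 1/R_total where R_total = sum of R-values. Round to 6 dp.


R_total = 1.34 + 3.28 + 1.32 + 3.34 + 4.11 = 13.39
U = 1/13.39 = 0.074683

0.074683


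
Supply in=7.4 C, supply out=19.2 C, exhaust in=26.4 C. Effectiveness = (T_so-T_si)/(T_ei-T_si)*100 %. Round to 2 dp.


eff = (19.2-7.4)/(26.4-7.4)*100 = 62.11 %

62.11 %


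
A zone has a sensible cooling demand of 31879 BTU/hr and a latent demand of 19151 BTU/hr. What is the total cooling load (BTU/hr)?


Qt = 31879 + 19151 = 51030 BTU/hr

51030 BTU/hr


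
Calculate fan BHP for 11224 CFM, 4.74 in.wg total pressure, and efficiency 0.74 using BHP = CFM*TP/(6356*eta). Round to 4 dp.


BHP = 11224 * 4.74 / (6356 * 0.74) = 11.3112 hp

11.3112 hp


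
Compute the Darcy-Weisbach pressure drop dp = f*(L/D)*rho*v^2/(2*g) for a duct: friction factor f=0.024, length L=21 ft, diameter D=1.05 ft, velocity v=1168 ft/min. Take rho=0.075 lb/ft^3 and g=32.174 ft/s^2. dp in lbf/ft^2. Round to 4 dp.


v_fps = 1168/60 = 19.4667 ft/s
dp = 0.024*(21/1.05)*0.075*19.4667^2/(2*32.174) = 0.2120 lbf/ft^2

0.2120 lbf/ft^2


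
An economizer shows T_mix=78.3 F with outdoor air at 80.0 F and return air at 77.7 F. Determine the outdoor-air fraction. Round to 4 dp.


frac = (78.3 - 77.7) / (80.0 - 77.7) = 0.2609

0.2609


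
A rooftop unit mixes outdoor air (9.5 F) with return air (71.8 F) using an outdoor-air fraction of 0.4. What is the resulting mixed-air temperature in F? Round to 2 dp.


T_mix = 0.4*9.5 + 0.6*71.8 = 46.88 F

46.88 F


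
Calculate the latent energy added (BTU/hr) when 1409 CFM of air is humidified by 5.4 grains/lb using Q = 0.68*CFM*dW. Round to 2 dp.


Q = 0.68 * 1409 * 5.4 = 5173.85 BTU/hr

5173.85 BTU/hr


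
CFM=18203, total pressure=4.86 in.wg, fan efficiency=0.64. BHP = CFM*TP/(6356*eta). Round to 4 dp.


BHP = 18203 * 4.86 / (6356 * 0.64) = 21.7478 hp

21.7478 hp


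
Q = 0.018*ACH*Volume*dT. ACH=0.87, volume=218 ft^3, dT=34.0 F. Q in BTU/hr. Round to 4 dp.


Q = 0.018 * 0.87 * 218 * 34.0 = 116.0719 BTU/hr

116.0719 BTU/hr


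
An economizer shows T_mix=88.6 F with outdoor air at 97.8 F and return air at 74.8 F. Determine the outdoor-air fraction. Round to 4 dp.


frac = (88.6 - 74.8) / (97.8 - 74.8) = 0.6000

0.6000


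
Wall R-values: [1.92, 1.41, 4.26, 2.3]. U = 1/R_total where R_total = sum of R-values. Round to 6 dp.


R_total = 1.92 + 1.41 + 4.26 + 2.3 = 9.89
U = 1/9.89 = 0.101112

0.101112


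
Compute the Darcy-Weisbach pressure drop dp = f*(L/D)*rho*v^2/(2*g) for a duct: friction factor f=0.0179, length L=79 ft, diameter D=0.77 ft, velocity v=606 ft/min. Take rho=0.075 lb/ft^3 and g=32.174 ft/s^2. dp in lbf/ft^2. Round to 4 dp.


v_fps = 606/60 = 10.1 ft/s
dp = 0.0179*(79/0.77)*0.075*10.1^2/(2*32.174) = 0.2184 lbf/ft^2

0.2184 lbf/ft^2


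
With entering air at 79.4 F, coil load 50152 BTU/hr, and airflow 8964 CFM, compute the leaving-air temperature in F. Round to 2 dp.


dT = 50152/(1.08*8964) = 5.1804
T_leave = 79.4 - 5.1804 = 74.22 F

74.22 F


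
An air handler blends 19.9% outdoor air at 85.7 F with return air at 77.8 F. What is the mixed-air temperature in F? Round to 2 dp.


T_mix = 77.8 + (19.9/100)*(85.7-77.8) = 79.37 F

79.37 F


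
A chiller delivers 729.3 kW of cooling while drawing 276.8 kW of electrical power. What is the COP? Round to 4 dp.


COP = 729.3 / 276.8 = 2.6348

2.6348


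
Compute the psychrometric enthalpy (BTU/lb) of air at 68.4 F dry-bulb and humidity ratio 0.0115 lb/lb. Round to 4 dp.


h = 0.24*68.4 + 0.0115*(1061+0.444*68.4) = 28.9668 BTU/lb

28.9668 BTU/lb


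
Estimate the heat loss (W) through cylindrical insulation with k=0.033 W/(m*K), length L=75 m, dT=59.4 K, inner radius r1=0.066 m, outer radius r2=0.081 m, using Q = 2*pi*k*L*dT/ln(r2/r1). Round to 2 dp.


Q = 2*pi*0.033*75*59.4/ln(0.081/0.066) = 4510.49 W

4510.49 W


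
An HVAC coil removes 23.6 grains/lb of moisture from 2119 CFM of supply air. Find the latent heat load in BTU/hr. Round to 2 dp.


Q = 0.68 * 2119 * 23.6 = 34005.71 BTU/hr

34005.71 BTU/hr


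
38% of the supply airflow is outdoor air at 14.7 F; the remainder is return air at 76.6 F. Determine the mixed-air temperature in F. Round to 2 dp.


T_mix = 0.38*14.7 + 0.62*76.6 = 53.08 F

53.08 F


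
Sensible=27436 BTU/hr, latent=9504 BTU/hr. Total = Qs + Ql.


Qt = 27436 + 9504 = 36940 BTU/hr

36940 BTU/hr


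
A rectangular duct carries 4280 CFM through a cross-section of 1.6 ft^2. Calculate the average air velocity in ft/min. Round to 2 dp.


V = 4280 / 1.6 = 2675.00 ft/min

2675.00 ft/min


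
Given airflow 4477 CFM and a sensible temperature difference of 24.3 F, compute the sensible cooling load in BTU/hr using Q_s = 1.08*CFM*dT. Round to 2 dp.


Q = 1.08 * 4477 * 24.3 = 117494.39 BTU/hr

117494.39 BTU/hr


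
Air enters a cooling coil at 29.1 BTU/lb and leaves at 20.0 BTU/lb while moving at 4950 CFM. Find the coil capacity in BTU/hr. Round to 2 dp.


Q = 4.5 * 4950 * (29.1 - 20.0) = 202702.50 BTU/hr

202702.50 BTU/hr


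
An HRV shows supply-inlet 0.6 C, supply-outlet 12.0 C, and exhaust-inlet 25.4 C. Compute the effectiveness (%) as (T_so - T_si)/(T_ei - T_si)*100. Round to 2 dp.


eff = (12.0-0.6)/(25.4-0.6)*100 = 45.97 %

45.97 %


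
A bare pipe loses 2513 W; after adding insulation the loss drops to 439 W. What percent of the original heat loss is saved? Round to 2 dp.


Savings = ((2513-439)/2513)*100 = 82.53 %

82.53 %


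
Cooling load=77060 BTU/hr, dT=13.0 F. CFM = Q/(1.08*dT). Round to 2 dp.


CFM = 77060 / (1.08 * 13.0) = 5488.60

5488.60 CFM


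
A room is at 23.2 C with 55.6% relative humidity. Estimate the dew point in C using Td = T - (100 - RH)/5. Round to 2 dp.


Td = 23.2 - (100-55.6)/5 = 14.32 C

14.32 C


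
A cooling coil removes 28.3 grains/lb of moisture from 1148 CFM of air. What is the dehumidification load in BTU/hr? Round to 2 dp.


Q = 0.68 * 1148 * 28.3 = 22092.11 BTU/hr

22092.11 BTU/hr


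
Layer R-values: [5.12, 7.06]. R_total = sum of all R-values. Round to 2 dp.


R_total = 5.12 + 7.06 = 12.18

12.18


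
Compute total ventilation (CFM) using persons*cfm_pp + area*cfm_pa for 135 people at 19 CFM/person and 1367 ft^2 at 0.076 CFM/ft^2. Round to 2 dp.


Total = 135*19 + 1367*0.076 = 2668.89 CFM

2668.89 CFM


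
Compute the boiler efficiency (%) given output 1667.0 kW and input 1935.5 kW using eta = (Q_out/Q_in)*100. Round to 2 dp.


eta = (1667.0/1935.5)*100 = 86.13 %

86.13 %


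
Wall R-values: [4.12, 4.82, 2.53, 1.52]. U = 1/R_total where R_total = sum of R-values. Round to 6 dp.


R_total = 4.12 + 4.82 + 2.53 + 1.52 = 12.99
U = 1/12.99 = 0.076982

0.076982


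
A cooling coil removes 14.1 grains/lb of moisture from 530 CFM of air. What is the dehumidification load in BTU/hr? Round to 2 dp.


Q = 0.68 * 530 * 14.1 = 5081.64 BTU/hr

5081.64 BTU/hr


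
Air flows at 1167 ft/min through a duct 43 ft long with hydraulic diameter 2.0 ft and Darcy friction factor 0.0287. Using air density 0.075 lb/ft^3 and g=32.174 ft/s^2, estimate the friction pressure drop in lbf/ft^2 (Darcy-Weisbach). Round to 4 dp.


v_fps = 1167/60 = 19.45 ft/s
dp = 0.0287*(43/2.0)*0.075*19.45^2/(2*32.174) = 0.2721 lbf/ft^2

0.2721 lbf/ft^2


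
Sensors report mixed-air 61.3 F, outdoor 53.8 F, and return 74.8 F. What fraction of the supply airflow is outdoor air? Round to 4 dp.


frac = (61.3 - 74.8) / (53.8 - 74.8) = 0.6429

0.6429


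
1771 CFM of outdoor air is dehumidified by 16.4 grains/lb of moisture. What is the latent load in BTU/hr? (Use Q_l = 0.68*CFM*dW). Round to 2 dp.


Q = 0.68 * 1771 * 16.4 = 19750.19 BTU/hr

19750.19 BTU/hr


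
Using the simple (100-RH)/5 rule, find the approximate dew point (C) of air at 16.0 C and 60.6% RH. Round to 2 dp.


Td = 16.0 - (100-60.6)/5 = 8.12 C

8.12 C


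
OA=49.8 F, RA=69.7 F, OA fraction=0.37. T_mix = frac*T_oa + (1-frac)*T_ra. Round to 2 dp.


T_mix = 0.37*49.8 + 0.63*69.7 = 62.34 F

62.34 F


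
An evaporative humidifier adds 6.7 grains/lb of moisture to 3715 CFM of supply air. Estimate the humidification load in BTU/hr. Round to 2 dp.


Q = 0.68 * 3715 * 6.7 = 16925.54 BTU/hr

16925.54 BTU/hr


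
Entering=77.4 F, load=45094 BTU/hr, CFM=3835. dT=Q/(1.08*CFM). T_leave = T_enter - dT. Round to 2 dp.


dT = 45094/(1.08*3835) = 10.8875
T_leave = 77.4 - 10.8875 = 66.51 F

66.51 F


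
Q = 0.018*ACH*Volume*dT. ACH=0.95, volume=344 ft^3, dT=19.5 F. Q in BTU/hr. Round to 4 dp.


Q = 0.018 * 0.95 * 344 * 19.5 = 114.7068 BTU/hr

114.7068 BTU/hr


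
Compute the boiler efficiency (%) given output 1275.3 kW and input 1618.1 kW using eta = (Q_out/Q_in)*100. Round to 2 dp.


eta = (1275.3/1618.1)*100 = 78.81 %

78.81 %


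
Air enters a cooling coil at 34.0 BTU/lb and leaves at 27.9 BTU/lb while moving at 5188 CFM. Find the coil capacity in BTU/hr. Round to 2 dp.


Q = 4.5 * 5188 * (34.0 - 27.9) = 142410.60 BTU/hr

142410.60 BTU/hr


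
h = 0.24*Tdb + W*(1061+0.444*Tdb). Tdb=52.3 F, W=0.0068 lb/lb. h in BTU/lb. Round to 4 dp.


h = 0.24*52.3 + 0.0068*(1061+0.444*52.3) = 19.9247 BTU/lb

19.9247 BTU/lb


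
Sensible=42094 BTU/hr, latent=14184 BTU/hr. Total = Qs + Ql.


Qt = 42094 + 14184 = 56278 BTU/hr

56278 BTU/hr


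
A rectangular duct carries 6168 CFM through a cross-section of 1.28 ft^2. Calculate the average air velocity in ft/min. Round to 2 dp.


V = 6168 / 1.28 = 4818.75 ft/min

4818.75 ft/min


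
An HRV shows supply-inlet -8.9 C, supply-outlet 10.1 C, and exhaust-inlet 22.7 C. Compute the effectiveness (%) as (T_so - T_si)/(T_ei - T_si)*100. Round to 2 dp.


eff = (10.1-(-8.9))/(22.7-(-8.9))*100 = 60.13 %

60.13 %


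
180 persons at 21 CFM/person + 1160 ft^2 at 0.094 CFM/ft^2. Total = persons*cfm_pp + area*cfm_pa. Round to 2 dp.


Total = 180*21 + 1160*0.094 = 3889.04 CFM

3889.04 CFM


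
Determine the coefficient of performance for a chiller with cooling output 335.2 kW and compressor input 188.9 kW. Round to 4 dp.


COP = 335.2 / 188.9 = 1.7745

1.7745


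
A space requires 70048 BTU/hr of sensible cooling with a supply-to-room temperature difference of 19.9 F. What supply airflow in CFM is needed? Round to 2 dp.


CFM = 70048 / (1.08 * 19.9) = 3259.26

3259.26 CFM


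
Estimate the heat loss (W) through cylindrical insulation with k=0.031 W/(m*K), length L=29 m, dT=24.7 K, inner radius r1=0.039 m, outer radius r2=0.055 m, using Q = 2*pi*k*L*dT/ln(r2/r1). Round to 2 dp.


Q = 2*pi*0.031*29*24.7/ln(0.055/0.039) = 405.85 W

405.85 W


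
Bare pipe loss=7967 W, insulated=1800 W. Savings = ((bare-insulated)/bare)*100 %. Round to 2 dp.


Savings = ((7967-1800)/7967)*100 = 77.41 %

77.41 %


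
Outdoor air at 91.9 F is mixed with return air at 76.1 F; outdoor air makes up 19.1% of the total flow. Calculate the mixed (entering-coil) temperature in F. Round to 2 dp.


T_mix = 76.1 + (19.1/100)*(91.9-76.1) = 79.12 F

79.12 F


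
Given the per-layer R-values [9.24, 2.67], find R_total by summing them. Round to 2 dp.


R_total = 9.24 + 2.67 = 11.91

11.91


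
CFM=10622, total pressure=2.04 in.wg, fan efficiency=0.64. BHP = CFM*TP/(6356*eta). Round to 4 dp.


BHP = 10622 * 2.04 / (6356 * 0.64) = 5.3269 hp

5.3269 hp


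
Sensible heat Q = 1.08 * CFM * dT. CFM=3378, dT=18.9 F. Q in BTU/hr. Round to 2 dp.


Q = 1.08 * 3378 * 18.9 = 68951.74 BTU/hr

68951.74 BTU/hr


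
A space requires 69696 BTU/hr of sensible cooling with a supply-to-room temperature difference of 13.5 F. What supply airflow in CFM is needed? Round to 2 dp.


CFM = 69696 / (1.08 * 13.5) = 4780.25

4780.25 CFM


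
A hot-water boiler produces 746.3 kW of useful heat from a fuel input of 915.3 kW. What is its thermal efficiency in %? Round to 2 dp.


eta = (746.3/915.3)*100 = 81.54 %

81.54 %


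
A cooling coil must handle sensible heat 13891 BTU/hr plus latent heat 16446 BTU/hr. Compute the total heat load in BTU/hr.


Qt = 13891 + 16446 = 30337 BTU/hr

30337 BTU/hr


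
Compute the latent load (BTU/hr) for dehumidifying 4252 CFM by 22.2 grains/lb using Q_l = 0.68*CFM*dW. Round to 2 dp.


Q = 0.68 * 4252 * 22.2 = 64188.19 BTU/hr

64188.19 BTU/hr


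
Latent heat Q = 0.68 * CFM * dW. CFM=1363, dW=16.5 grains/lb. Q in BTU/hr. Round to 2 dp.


Q = 0.68 * 1363 * 16.5 = 15292.86 BTU/hr

15292.86 BTU/hr


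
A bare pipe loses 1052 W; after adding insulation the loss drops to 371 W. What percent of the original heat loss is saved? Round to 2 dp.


Savings = ((1052-371)/1052)*100 = 64.73 %

64.73 %


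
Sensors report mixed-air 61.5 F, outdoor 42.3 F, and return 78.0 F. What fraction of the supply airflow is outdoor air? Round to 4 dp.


frac = (61.5 - 78.0) / (42.3 - 78.0) = 0.4622

0.4622


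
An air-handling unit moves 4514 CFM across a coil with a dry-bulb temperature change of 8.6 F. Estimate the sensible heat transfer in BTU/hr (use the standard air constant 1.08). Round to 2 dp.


Q = 1.08 * 4514 * 8.6 = 41926.03 BTU/hr

41926.03 BTU/hr


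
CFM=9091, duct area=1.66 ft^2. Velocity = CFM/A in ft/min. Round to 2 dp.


V = 9091 / 1.66 = 5476.51 ft/min

5476.51 ft/min


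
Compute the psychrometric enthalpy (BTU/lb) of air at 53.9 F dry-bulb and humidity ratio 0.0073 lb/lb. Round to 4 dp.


h = 0.24*53.9 + 0.0073*(1061+0.444*53.9) = 20.8560 BTU/lb

20.8560 BTU/lb


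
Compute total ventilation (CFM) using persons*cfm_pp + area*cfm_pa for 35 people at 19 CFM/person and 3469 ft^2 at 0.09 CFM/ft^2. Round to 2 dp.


Total = 35*19 + 3469*0.09 = 977.21 CFM

977.21 CFM


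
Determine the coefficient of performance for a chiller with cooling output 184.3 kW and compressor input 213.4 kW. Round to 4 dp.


COP = 184.3 / 213.4 = 0.8636

0.8636


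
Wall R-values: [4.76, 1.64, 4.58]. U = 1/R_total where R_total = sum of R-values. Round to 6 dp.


R_total = 4.76 + 1.64 + 4.58 = 10.98
U = 1/10.98 = 0.091075

0.091075


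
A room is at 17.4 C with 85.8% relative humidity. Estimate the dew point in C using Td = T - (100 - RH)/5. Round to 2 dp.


Td = 17.4 - (100-85.8)/5 = 14.56 C

14.56 C


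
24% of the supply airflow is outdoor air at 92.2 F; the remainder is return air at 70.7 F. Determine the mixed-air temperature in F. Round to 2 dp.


T_mix = 0.24*92.2 + 0.76*70.7 = 75.86 F

75.86 F


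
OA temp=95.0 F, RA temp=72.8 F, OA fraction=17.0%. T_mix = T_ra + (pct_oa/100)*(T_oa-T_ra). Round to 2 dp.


T_mix = 72.8 + (17.0/100)*(95.0-72.8) = 76.57 F

76.57 F


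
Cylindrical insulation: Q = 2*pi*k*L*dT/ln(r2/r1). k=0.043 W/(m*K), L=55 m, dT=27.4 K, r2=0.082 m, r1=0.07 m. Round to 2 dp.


Q = 2*pi*0.043*55*27.4/ln(0.082/0.07) = 2573.29 W

2573.29 W


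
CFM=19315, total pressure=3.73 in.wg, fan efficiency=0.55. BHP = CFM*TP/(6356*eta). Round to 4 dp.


BHP = 19315 * 3.73 / (6356 * 0.55) = 20.6090 hp

20.6090 hp


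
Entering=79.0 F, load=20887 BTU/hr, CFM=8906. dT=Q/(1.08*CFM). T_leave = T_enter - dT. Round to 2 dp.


dT = 20887/(1.08*8906) = 2.1715
T_leave = 79.0 - 2.1715 = 76.83 F

76.83 F


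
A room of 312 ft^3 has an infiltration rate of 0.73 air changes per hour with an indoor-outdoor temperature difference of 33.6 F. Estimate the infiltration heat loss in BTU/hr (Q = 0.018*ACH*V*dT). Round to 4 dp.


Q = 0.018 * 0.73 * 312 * 33.6 = 137.7492 BTU/hr

137.7492 BTU/hr


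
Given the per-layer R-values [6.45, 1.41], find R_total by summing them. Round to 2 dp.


R_total = 6.45 + 1.41 = 7.86

7.86


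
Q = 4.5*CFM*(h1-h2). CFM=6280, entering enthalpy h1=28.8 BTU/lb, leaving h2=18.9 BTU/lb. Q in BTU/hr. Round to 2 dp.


Q = 4.5 * 6280 * (28.8 - 18.9) = 279774.00 BTU/hr

279774.00 BTU/hr


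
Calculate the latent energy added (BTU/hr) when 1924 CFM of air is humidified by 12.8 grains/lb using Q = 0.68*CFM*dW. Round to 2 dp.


Q = 0.68 * 1924 * 12.8 = 16746.50 BTU/hr

16746.50 BTU/hr


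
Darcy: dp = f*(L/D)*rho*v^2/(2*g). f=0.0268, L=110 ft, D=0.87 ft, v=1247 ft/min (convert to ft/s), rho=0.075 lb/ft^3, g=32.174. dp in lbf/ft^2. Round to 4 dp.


v_fps = 1247/60 = 20.7833 ft/s
dp = 0.0268*(110/0.87)*0.075*20.7833^2/(2*32.174) = 1.7059 lbf/ft^2

1.7059 lbf/ft^2


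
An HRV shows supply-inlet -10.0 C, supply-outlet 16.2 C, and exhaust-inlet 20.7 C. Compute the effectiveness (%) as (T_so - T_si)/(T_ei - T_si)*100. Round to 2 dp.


eff = (16.2-(-10.0))/(20.7-(-10.0))*100 = 85.34 %

85.34 %


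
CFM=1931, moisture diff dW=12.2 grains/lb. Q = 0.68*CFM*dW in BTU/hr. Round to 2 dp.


Q = 0.68 * 1931 * 12.2 = 16019.58 BTU/hr

16019.58 BTU/hr


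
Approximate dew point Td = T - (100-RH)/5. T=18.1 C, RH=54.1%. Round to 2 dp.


Td = 18.1 - (100-54.1)/5 = 8.92 C

8.92 C


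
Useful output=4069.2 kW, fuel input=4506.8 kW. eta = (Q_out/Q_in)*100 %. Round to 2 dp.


eta = (4069.2/4506.8)*100 = 90.29 %

90.29 %


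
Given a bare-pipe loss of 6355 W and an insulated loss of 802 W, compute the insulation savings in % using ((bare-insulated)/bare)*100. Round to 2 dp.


Savings = ((6355-802)/6355)*100 = 87.38 %

87.38 %


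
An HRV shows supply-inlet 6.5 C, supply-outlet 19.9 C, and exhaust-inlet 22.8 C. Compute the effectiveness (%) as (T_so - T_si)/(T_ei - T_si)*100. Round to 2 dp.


eff = (19.9-6.5)/(22.8-6.5)*100 = 82.21 %

82.21 %


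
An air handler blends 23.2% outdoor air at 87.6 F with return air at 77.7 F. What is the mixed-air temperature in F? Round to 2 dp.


T_mix = 77.7 + (23.2/100)*(87.6-77.7) = 80.00 F

80.00 F


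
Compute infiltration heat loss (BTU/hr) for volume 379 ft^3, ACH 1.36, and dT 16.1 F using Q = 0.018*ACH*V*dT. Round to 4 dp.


Q = 0.018 * 1.36 * 379 * 16.1 = 149.3745 BTU/hr

149.3745 BTU/hr


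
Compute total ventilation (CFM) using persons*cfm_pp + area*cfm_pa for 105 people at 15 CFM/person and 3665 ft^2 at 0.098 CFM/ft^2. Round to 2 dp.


Total = 105*15 + 3665*0.098 = 1934.17 CFM

1934.17 CFM


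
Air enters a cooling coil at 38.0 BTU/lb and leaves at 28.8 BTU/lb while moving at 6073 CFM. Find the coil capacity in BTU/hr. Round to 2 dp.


Q = 4.5 * 6073 * (38.0 - 28.8) = 251422.20 BTU/hr

251422.20 BTU/hr


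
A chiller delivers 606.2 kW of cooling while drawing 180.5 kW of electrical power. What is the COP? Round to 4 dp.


COP = 606.2 / 180.5 = 3.3584

3.3584


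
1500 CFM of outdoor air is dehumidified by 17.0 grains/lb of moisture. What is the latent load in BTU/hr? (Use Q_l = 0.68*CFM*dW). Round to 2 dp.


Q = 0.68 * 1500 * 17.0 = 17340.00 BTU/hr

17340.00 BTU/hr


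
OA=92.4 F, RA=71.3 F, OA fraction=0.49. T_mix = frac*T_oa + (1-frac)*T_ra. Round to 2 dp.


T_mix = 0.49*92.4 + 0.51*71.3 = 81.64 F

81.64 F


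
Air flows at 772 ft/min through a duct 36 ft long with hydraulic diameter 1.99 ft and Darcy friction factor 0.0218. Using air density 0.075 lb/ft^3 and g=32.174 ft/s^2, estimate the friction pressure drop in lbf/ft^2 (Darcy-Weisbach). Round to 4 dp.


v_fps = 772/60 = 12.8667 ft/s
dp = 0.0218*(36/1.99)*0.075*12.8667^2/(2*32.174) = 0.0761 lbf/ft^2

0.0761 lbf/ft^2


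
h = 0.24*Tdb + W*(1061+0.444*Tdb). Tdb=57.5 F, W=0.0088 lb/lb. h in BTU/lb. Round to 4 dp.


h = 0.24*57.5 + 0.0088*(1061+0.444*57.5) = 23.3615 BTU/lb

23.3615 BTU/lb


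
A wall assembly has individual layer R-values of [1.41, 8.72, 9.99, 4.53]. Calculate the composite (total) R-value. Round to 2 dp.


R_total = 1.41 + 8.72 + 9.99 + 4.53 = 24.65

24.65


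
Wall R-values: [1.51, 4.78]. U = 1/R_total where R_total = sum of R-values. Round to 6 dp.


R_total = 1.51 + 4.78 = 6.29
U = 1/6.29 = 0.158983

0.158983


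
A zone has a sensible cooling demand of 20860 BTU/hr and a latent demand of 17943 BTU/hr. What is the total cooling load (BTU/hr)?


Qt = 20860 + 17943 = 38803 BTU/hr

38803 BTU/hr


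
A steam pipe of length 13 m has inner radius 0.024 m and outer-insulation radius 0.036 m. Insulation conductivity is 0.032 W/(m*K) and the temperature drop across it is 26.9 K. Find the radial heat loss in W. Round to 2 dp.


Q = 2*pi*0.032*13*26.9/ln(0.036/0.024) = 173.41 W

173.41 W


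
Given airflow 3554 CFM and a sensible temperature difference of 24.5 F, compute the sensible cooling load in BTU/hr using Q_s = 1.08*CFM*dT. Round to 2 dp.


Q = 1.08 * 3554 * 24.5 = 94038.84 BTU/hr

94038.84 BTU/hr


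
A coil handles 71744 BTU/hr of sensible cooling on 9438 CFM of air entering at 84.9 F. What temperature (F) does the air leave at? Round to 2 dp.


dT = 71744/(1.08*9438) = 7.0385
T_leave = 84.9 - 7.0385 = 77.86 F

77.86 F


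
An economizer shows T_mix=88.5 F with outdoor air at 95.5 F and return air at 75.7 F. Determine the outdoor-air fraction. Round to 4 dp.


frac = (88.5 - 75.7) / (95.5 - 75.7) = 0.6465

0.6465
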